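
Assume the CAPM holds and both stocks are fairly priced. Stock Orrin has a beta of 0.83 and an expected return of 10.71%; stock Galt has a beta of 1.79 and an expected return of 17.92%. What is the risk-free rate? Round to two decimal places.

Both satisfy E(R) = R_f + β·MRP, so the slope of the SML is
MRP = (17.92% − 10.71%) / (1.79 − 0.83) = 7.21% / 0.96 = 7.5104%
R_f = E(R_Orrin) − β_Orrin·MRP = 10.71% − 0.83 × 7.5104% = 4.4764%

4.48%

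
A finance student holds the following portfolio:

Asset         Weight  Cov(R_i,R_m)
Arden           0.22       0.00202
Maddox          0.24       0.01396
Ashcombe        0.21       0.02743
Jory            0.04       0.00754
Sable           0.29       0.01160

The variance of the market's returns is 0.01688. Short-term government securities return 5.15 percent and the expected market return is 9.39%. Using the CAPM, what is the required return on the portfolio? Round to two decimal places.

8.47%

β_Arden = 0.00202 / 0.01688 = 0.1197
β_Maddox = 0.01396 / 0.01688 = 0.8270
β_Ashcombe = 0.02743 / 0.01688 = 1.6250
β_Jory = 0.00754 / 0.01688 = 0.4467
β_Sable = 0.01160 / 0.01688 = 0.6872
β_P = Σ w_i β_i = 0.22×0.1197 + 0.24×0.8270 + 0.21×1.6250 + 0.04×0.4467 + 0.29×0.6872 = 0.7832
MRP = 9.39% − 5.15% = 4.24%
E(R_P) = R_f + β_P × MRP = 5.15% + 0.7832 × 4.24% = 8.47%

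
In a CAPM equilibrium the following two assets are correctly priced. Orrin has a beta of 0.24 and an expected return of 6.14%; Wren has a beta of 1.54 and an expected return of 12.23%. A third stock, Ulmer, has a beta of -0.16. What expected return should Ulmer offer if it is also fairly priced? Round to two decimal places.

4.27%

MRP (SML slope) = (12.23% − 6.14%) / (1.54 − 0.24) = 6.09% / 1.30 = 4.6846%
R_f (intercept) = 6.14% − 0.24 × 4.6846% = 5.0157%
E(R_Ulmer) = R_f + β × MRP = 5.0157% + -0.16 × 4.6846% = 4.27%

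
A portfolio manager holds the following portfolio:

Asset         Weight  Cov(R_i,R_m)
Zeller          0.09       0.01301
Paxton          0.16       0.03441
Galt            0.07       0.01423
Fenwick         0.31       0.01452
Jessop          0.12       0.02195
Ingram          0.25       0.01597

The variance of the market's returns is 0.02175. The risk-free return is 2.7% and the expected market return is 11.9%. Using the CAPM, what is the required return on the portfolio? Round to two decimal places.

β_Zeller = 0.01301 / 0.02175 = 0.5982
β_Paxton = 0.03441 / 0.02175 = 1.5821
β_Galt = 0.01423 / 0.02175 = 0.6543
β_Fenwick = 0.01452 / 0.02175 = 0.6676
β_Jessop = 0.02195 / 0.02175 = 1.0092
β_Ingram = 0.01597 / 0.02175 = 0.7343
β_P = Σ w_i β_i = 0.09×0.5982 + 0.16×1.5821 + 0.07×0.6543 + 0.31×0.6676 + 0.12×1.0092 + 0.25×0.7343 = 0.8644
MRP = 11.9% − 2.7% = 9.20%
E(R_P) = R_f + β_P × MRP = 2.7% + 0.8644 × 9.2% = 10.65%

10.65%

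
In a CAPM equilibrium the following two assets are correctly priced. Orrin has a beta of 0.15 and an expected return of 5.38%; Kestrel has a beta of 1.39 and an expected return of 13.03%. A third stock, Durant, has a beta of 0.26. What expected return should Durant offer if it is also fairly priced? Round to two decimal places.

MRP (SML slope) = (13.03% − 5.38%) / (1.39 − 0.15) = 7.65% / 1.24 = 6.1694%
R_f (intercept) = 5.38% − 0.15 × 6.1694% = 4.4546%
E(R_Durant) = R_f + β × MRP = 4.4546% + 0.26 × 6.1694% = 6.06%

6.06%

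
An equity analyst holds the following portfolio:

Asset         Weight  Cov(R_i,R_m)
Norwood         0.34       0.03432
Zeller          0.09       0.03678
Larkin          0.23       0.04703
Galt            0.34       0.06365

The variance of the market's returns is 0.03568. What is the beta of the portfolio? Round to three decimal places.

β_Norwood = 0.03432 / 0.03568 = 0.9619
β_Zeller = 0.03678 / 0.03568 = 1.0308
β_Larkin = 0.04703 / 0.03568 = 1.3181
β_Galt = 0.06365 / 0.03568 = 1.7839
β_P = Σ w_i β_i = 0.34×0.9619 + 0.09×1.0308 + 0.23×1.3181 + 0.34×1.7839 = 1.3295

1.330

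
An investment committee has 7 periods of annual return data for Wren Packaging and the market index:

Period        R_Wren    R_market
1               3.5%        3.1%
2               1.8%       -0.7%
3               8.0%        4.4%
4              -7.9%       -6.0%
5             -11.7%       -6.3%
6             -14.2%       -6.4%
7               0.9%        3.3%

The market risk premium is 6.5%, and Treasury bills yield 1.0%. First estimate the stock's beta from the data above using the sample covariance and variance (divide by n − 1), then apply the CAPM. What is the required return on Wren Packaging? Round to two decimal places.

Mean R_i = (3.5 + 1.8 + 8.0 − 7.9 − 11.7 − 14.2 + 0.9) / 7 = -2.8000%
Mean R_m = (3.1 − 0.7 + 4.4 − 6.0 − 6.3 − 6.4 + 3.3) / 7 = -1.2286%
Σ(R_i − R̄_i)(R_m − R̄_m) = 235.6700  ⇒  Cov = 235.6700 / 6 = 39.2783
Σ(R_m − R̄_m)² = 146.4343  ⇒  Var(R_m) = 146.4343 / 6 = 24.4057
β = Cov / Var(R_m) = 39.2783 / 24.4057 = 1.6094
E(R) = R_f + β × MRP = 1.0% + 1.6094 × 6.5% = 11.46%

11.46%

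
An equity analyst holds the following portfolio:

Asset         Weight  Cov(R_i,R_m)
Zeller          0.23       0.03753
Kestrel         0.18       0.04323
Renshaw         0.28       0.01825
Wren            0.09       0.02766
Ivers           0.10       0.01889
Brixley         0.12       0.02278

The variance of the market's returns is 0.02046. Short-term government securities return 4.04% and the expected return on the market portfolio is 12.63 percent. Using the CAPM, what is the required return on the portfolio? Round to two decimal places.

16.06%

β_Zeller = 0.03753 / 0.02046 = 1.8343
β_Kestrel = 0.04323 / 0.02046 = 2.1129
β_Renshaw = 0.01825 / 0.02046 = 0.8920
β_Wren = 0.02766 / 0.02046 = 1.3519
β_Ivers = 0.01889 / 0.02046 = 0.9233
β_Brixley = 0.02278 / 0.02046 = 1.1134
β_P = Σ w_i β_i = 0.23×1.8343 + 0.18×2.1129 + 0.28×0.8920 + 0.09×1.3519 + 0.10×0.9233 + 0.12×1.1134 = 1.3996
MRP = 12.63% − 4.04% = 8.59%
E(R_P) = R_f + β_P × MRP = 4.04% + 1.3996 × 8.59% = 16.06%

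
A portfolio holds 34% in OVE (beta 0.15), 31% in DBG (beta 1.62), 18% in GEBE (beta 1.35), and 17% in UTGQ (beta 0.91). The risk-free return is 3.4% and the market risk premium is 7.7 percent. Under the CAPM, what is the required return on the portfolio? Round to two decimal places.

10.72%

β_P = Σ w_i β_i = 0.34×0.15 + 0.31×1.62 + 0.18×1.35 + 0.17×0.91 = 0.9509
E(R_P) = R_f + β_P × MRP = 3.4% + 0.9509 × 7.7% = 10.72%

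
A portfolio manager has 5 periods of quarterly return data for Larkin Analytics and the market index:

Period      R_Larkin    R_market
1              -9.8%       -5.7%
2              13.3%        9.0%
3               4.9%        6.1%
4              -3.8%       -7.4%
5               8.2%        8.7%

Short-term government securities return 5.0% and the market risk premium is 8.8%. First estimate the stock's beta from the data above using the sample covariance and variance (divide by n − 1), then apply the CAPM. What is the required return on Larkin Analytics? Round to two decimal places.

14.46%

Mean R_i = (-9.8 + 13.3 + 4.9 − 3.8 + 8.2) / 5 = 2.5600%
Mean R_m = (-5.7 + 9.0 + 6.1 − 7.4 + 8.7) / 5 = 2.1400%
Σ(R_i − R̄_i)(R_m − R̄_m) = 277.5180  ⇒  Cov = 277.5180 / 4 = 69.3795
Σ(R_m − R̄_m)² = 258.2520  ⇒  Var(R_m) = 258.2520 / 4 = 64.5630
β = Cov / Var(R_m) = 69.3795 / 64.5630 = 1.0746
E(R) = R_f + β × MRP = 5.0% + 1.0746 × 8.8% = 14.46%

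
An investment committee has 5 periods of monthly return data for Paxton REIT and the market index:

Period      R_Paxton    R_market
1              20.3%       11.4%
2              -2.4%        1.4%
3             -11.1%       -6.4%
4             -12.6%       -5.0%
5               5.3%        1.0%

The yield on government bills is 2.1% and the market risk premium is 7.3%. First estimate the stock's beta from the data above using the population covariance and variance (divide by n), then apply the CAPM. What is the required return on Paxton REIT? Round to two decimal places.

15.67%

Mean R_i = (20.3 − 2.4 − 11.1 − 12.6 + 5.3) / 5 = -0.1000%
Mean R_m = (11.4 + 1.4 − 6.4 − 5.0 + 1.0) / 5 = 0.4800%
Σ(R_i − R̄_i)(R_m − R̄_m) = 367.6400  ⇒  Cov = 367.6400 / 5 = 73.5280
Σ(R_m − R̄_m)² = 197.7280  ⇒  Var(R_m) = 197.7280 / 5 = 39.5456
β = Cov / Var(R_m) = 73.5280 / 39.5456 = 1.8593
E(R) = R_f + β × MRP = 2.1% + 1.8593 × 7.3% = 15.67%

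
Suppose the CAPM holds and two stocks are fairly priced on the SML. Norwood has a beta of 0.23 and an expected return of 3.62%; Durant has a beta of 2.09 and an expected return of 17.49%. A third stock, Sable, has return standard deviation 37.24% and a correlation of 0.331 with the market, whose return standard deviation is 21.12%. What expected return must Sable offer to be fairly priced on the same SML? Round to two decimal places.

6.26%

MRP = (17.49% − 3.62%) / (2.09 − 0.23) = 7.4570%
R_f = 3.62% − 0.23 × 7.4570% = 1.9049%
β_Sable = ρ·σ_i/σ_m = 0.331 × 37.24 / 21.12 = 0.5836
E(R_Sable) = R_f + β × MRP = 1.9049% + 0.5836 × 7.4570% = 6.26%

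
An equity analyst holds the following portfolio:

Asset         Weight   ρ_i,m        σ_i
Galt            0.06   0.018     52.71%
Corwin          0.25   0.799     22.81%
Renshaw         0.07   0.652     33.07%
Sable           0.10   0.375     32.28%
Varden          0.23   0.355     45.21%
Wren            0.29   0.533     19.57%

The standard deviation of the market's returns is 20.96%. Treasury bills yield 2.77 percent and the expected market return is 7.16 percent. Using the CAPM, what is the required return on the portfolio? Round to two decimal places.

5.71%

β_Galt = 0.018 × 52.71% / 20.96% = 0.0453
β_Corwin = 0.799 × 22.81% / 20.96% = 0.8695
β_Renshaw = 0.652 × 33.07% / 20.96% = 1.0287
β_Sable = 0.375 × 32.28% / 20.96% = 0.5775
β_Varden = 0.355 × 45.21% / 20.96% = 0.7657
β_Wren = 0.533 × 19.57% / 20.96% = 0.4977
β_P = Σ w_i β_i = 0.06×0.0453 + 0.25×0.8695 + 0.07×1.0287 + 0.10×0.5775 + 0.23×0.7657 + 0.29×0.4977 = 0.6703
MRP = 7.16% − 2.77% = 4.39%
E(R_P) = R_f + β_P × MRP = 2.77% + 0.6703 × 4.39% = 5.71%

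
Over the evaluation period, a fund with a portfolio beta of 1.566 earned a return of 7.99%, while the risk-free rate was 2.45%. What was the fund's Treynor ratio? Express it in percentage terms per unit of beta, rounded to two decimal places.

3.54%

Treynor = (R_P − R_f) / β_P = (7.99% − 2.45%) / 1.5660 = 5.54% / 1.5660 = 3.54%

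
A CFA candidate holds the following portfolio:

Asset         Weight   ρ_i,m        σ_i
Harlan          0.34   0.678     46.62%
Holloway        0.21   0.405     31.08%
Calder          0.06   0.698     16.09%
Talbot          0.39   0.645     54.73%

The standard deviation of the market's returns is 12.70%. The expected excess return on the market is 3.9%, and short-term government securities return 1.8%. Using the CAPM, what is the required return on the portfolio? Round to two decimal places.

β_Harlan = 0.678 × 46.62% / 12.70% = 2.4888
β_Holloway = 0.405 × 31.08% / 12.70% = 0.9911
β_Calder = 0.698 × 16.09% / 12.70% = 0.8843
β_Talbot = 0.645 × 54.73% / 12.70% = 2.7796
β_P = Σ w_i β_i = 0.34×2.4888 + 0.21×0.9911 + 0.06×0.8843 + 0.39×2.7796 = 2.1914
E(R_P) = R_f + β_P × MRP = 1.8% + 2.1914 × 3.9% = 10.35%

10.35%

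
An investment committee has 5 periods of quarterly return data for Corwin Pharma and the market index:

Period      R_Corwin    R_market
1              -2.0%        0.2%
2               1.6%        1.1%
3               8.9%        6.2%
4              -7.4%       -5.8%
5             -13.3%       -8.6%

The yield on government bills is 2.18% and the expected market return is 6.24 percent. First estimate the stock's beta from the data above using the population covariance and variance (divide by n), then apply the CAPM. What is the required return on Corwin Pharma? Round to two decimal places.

Mean R_i = (-2.0 + 1.6 + 8.9 − 7.4 − 13.3) / 5 = -2.4400%
Mean R_m = (0.2 + 1.1 + 6.2 − 5.8 − 8.6) / 5 = -1.3800%
Σ(R_i − R̄_i)(R_m − R̄_m) = 197.0040  ⇒  Cov = 197.0040 / 5 = 39.4008
Σ(R_m − R̄_m)² = 137.7680  ⇒  Var(R_m) = 137.7680 / 5 = 27.5536
β = Cov / Var(R_m) = 39.4008 / 27.5536 = 1.4300
MRP = 6.24% − 2.18% = 4.06%
E(R) = R_f + β × MRP = 2.18% + 1.4300 × 4.06% = 7.99%

7.99%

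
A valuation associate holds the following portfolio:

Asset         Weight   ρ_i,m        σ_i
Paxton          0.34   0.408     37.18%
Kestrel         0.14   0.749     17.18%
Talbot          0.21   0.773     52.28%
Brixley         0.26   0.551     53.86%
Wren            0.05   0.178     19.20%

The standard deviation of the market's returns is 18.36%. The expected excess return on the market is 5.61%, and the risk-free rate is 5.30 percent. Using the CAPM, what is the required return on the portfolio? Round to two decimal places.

β_Paxton = 0.408 × 37.18% / 18.36% = 0.8262
β_Kestrel = 0.749 × 17.18% / 18.36% = 0.7009
β_Talbot = 0.773 × 52.28% / 18.36% = 2.2011
β_Brixley = 0.551 × 53.86% / 18.36% = 1.6164
β_Wren = 0.178 × 19.20% / 18.36% = 0.1861
β_P = Σ w_i β_i = 0.34×0.8262 + 0.14×0.7009 + 0.21×2.2011 + 0.26×1.6164 + 0.05×0.1861 = 1.2708
E(R_P) = R_f + β_P × MRP = 5.30% + 1.2708 × 5.61% = 12.43%

12.43%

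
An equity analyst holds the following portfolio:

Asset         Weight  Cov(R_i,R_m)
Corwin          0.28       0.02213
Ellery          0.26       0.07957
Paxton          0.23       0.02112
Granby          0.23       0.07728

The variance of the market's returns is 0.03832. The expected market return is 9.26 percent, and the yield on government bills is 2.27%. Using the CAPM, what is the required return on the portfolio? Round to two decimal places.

11.30%

β_Corwin = 0.02213 / 0.03832 = 0.5775
β_Ellery = 0.07957 / 0.03832 = 2.0765
β_Paxton = 0.02112 / 0.03832 = 0.5511
β_Granby = 0.07728 / 0.03832 = 2.0167
β_P = Σ w_i β_i = 0.28×0.5775 + 0.26×2.0765 + 0.23×0.5511 + 0.23×2.0167 = 1.2922
MRP = 9.26% − 2.27% = 6.99%
E(R_P) = R_f + β_P × MRP = 2.27% + 1.2922 × 6.99% = 11.30%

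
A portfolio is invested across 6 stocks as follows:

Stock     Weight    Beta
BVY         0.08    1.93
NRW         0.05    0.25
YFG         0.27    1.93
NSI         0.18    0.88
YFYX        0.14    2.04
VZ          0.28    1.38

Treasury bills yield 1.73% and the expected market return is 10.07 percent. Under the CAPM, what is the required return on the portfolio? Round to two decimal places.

14.39%

β_P = Σ w_i β_i = 0.08×1.93 + 0.05×0.25 + 0.27×1.93 + 0.18×0.88 + 0.14×2.04 + 0.28×1.38 = 1.5184
MRP = 10.07% − 1.73% = 8.34%
E(R_P) = R_f + β_P × MRP = 1.73% + 1.5184 × 8.34% = 14.39%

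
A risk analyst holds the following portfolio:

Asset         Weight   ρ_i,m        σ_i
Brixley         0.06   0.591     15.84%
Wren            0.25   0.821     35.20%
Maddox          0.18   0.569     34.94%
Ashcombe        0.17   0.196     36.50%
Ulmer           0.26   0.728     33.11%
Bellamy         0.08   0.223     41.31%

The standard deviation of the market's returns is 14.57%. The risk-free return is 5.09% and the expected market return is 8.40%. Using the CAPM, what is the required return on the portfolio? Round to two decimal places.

9.54%

β_Brixley = 0.591 × 15.84% / 14.57% = 0.6425
β_Wren = 0.821 × 35.20% / 14.57% = 1.9835
β_Maddox = 0.569 × 34.94% / 14.57% = 1.3645
β_Ashcombe = 0.196 × 36.50% / 14.57% = 0.4910
β_Ulmer = 0.728 × 33.11% / 14.57% = 1.6544
β_Bellamy = 0.223 × 41.31% / 14.57% = 0.6323
β_P = Σ w_i β_i = 0.06×0.6425 + 0.25×1.9835 + 0.18×1.3645 + 0.17×0.4910 + 0.26×1.6544 + 0.08×0.6323 = 1.3442
MRP = 8.40% − 5.09% = 3.31%
E(R_P) = R_f + β_P × MRP = 5.09% + 1.3442 × 3.31% = 9.54%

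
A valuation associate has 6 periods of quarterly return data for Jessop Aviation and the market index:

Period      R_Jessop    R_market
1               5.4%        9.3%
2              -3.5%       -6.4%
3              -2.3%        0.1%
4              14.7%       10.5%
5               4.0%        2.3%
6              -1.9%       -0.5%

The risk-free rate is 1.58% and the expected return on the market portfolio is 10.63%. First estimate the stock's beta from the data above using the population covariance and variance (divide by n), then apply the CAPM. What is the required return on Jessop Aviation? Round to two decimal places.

Mean R_i = (5.4 − 3.5 − 2.3 + 14.7 + 4.0 − 1.9) / 6 = 2.7333%
Mean R_m = (9.3 − 6.4 + 0.1 + 10.5 + 2.3 − 0.5) / 6 = 2.5500%
Σ(R_i − R̄_i)(R_m − R̄_m) = 195.0700  ⇒  Cov = 195.0700 / 6 = 32.5117
Σ(R_m − R̄_m)² = 204.2350  ⇒  Var(R_m) = 204.2350 / 6 = 34.0392
β = Cov / Var(R_m) = 32.5117 / 34.0392 = 0.9551
MRP = 10.63% − 1.58% = 9.05%
E(R) = R_f + β × MRP = 1.58% + 0.9551 × 9.05% = 10.22%

10.22%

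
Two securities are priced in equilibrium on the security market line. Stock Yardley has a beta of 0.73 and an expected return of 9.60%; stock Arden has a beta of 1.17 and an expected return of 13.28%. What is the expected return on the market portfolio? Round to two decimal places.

11.86%

Both satisfy E(R) = R_f + β·MRP, so the slope of the SML is
MRP = (13.28% − 9.60%) / (1.17 − 0.73) = 3.68% / 0.44 = 8.3636%
R_f = E(R_Yardley) − β_Yardley·MRP = 9.60% − 0.73 × 8.3636% = 3.4946%
E(R_m) = R_f + MRP = 3.4946% + 8.3636% = 11.86%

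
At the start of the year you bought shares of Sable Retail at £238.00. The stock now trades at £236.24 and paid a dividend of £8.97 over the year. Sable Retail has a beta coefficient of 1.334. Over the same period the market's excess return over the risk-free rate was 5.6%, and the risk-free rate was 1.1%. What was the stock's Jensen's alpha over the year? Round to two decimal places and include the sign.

Realised HPR = (P1 + D1 − P0) / P0 = (236.24 + 8.97 − 238.00) / 238.00 = 7.21 / 238.00 = 3.0294%
CAPM required = R_f + β·MRP = 1.1% + 1.334 × 5.6% = 8.5704%
α = realised − required = 3.0294% − 8.5704% = -5.54%

-5.54%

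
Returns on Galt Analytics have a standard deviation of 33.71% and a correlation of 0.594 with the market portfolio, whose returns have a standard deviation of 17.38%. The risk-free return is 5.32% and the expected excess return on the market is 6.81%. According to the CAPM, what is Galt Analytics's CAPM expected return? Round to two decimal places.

13.17%

β = ρ × σ_i / σ_m = 0.594 × 33.71% / 17.38% = 1.1521
E(R) = 5.32% + 1.1521 × 6.81% = 13.17%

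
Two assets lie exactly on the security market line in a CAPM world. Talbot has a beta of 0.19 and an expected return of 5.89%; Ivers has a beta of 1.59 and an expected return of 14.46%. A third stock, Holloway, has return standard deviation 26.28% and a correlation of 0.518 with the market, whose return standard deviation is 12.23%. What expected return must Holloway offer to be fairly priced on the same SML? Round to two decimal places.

MRP = (14.46% − 5.89%) / (1.59 − 0.19) = 6.1214%
R_f = 5.89% − 0.19 × 6.1214% = 4.7269%
β_Holloway = ρ·σ_i/σ_m = 0.518 × 26.28 / 12.23 = 1.1131
E(R_Holloway) = R_f + β × MRP = 4.7269% + 1.1131 × 6.1214% = 11.54%

11.54%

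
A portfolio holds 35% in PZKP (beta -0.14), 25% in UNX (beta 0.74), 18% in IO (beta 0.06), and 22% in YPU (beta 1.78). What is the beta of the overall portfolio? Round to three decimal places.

β_P = Σ w_i β_i = 0.35×-0.14 + 0.25×0.74 + 0.18×0.06 + 0.22×1.78 = 0.5384

0.538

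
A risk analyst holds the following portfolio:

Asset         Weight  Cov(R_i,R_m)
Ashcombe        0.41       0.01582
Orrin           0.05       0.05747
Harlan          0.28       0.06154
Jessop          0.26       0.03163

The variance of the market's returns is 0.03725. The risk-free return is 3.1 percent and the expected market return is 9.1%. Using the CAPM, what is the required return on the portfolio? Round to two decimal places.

8.71%

β_Ashcombe = 0.01582 / 0.03725 = 0.4247
β_Orrin = 0.05747 / 0.03725 = 1.5428
β_Harlan = 0.06154 / 0.03725 = 1.6521
β_Jessop = 0.03163 / 0.03725 = 0.8491
β_P = Σ w_i β_i = 0.41×0.4247 + 0.05×1.5428 + 0.28×1.6521 + 0.26×0.8491 = 0.9346
MRP = 9.1% − 3.1% = 6.00%
E(R_P) = R_f + β_P × MRP = 3.1% + 0.9346 × 6.0% = 8.71%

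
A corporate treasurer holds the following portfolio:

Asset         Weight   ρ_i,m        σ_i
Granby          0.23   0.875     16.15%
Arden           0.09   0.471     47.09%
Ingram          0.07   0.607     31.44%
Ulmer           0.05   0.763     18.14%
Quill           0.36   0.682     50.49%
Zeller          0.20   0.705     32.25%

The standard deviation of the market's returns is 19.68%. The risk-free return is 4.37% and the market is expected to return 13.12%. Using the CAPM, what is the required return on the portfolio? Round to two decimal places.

15.14%

β_Granby = 0.875 × 16.15% / 19.68% = 0.7181
β_Arden = 0.471 × 47.09% / 19.68% = 1.1270
β_Ingram = 0.607 × 31.44% / 19.68% = 0.9697
β_Ulmer = 0.763 × 18.14% / 19.68% = 0.7033
β_Quill = 0.682 × 50.49% / 19.68% = 1.7497
β_Zeller = 0.705 × 32.25% / 19.68% = 1.1553
β_P = Σ w_i β_i = 0.23×0.7181 + 0.09×1.1270 + 0.07×0.9697 + 0.05×0.7033 + 0.36×1.7497 + 0.20×1.1553 = 1.2306
MRP = 13.12% − 4.37% = 8.75%
E(R_P) = R_f + β_P × MRP = 4.37% + 1.2306 × 8.75% = 15.14%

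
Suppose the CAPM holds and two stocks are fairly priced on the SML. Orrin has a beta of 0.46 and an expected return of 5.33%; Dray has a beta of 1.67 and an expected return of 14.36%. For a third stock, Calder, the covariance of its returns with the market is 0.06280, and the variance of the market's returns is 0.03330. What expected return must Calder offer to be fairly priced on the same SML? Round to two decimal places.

15.97%

MRP = (14.36% − 5.33%) / (1.67 − 0.46) = 7.4628%
R_f = 5.33% − 0.46 × 7.4628% = 1.8971%
β_Calder = Cov / Var(R_m) = 0.06280 / 0.03330 = 1.8859
E(R_Calder) = R_f + β × MRP = 1.8971% + 1.8859 × 7.4628% = 15.97%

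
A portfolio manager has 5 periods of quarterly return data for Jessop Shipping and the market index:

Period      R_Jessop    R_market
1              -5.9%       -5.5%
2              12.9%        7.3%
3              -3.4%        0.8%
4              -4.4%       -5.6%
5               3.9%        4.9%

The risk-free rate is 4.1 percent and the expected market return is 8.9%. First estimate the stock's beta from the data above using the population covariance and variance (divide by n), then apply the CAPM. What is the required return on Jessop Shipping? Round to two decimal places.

Mean R_i = (-5.9 + 12.9 − 3.4 − 4.4 + 3.9) / 5 = 0.6200%
Mean R_m = (-5.5 + 7.3 + 0.8 − 5.6 + 4.9) / 5 = 0.3800%
Σ(R_i − R̄_i)(R_m − R̄_m) = 166.4720  ⇒  Cov = 166.4720 / 5 = 33.2944
Σ(R_m − R̄_m)² = 138.8280  ⇒  Var(R_m) = 138.8280 / 5 = 27.7656
β = Cov / Var(R_m) = 33.2944 / 27.7656 = 1.1991
MRP = 8.9% − 4.1% = 4.80%
E(R) = R_f + β × MRP = 4.1% + 1.1991 × 4.8% = 9.86%

9.86%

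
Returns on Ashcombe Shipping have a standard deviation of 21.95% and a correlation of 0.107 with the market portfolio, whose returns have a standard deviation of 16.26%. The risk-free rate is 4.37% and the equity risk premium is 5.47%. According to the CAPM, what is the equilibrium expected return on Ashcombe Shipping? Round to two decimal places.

β = ρ × σ_i / σ_m = 0.107 × 21.95% / 16.26% = 0.1444
E(R) = 4.37% + 0.1444 × 5.47% = 5.16%

5.16%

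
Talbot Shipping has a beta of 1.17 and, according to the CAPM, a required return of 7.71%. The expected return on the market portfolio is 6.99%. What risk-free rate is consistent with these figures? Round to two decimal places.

E(R) = R_f + β(E(R_m) − R_f) = R_f(1 − β) + β·E(R_m)
7.71% = R_f × (1 − 1.17) + 1.17 × 6.99%
7.71% = R_f × -0.17 + 8.1783%
R_f = (7.71% − 8.1783%) / -0.17 = 2.75%

2.75%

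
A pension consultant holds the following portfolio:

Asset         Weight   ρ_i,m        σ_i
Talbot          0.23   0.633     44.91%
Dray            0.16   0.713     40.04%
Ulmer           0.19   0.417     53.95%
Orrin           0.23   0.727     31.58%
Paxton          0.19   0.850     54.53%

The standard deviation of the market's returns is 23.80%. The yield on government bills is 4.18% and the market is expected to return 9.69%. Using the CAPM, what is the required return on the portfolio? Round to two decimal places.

11.00%

β_Talbot = 0.633 × 44.91% / 23.80% = 1.1945
β_Dray = 0.713 × 40.04% / 23.80% = 1.1995
β_Ulmer = 0.417 × 53.95% / 23.80% = 0.9453
β_Orrin = 0.727 × 31.58% / 23.80% = 0.9646
β_Paxton = 0.850 × 54.53% / 23.80% = 1.9475
β_P = Σ w_i β_i = 0.23×1.1945 + 0.16×1.1995 + 0.19×0.9453 + 0.23×0.9646 + 0.19×1.9475 = 1.2381
MRP = 9.69% − 4.18% = 5.51%
E(R_P) = R_f + β_P × MRP = 4.18% + 1.2381 × 5.51% = 11.00%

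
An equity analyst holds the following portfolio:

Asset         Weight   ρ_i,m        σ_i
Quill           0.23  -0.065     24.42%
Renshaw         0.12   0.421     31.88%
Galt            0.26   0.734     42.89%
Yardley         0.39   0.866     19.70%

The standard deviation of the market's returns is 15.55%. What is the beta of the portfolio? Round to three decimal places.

1.034

β_Quill = -0.065 × 24.42% / 15.55% = -0.1021
β_Renshaw = 0.421 × 31.88% / 15.55% = 0.8631
β_Galt = 0.734 × 42.89% / 15.55% = 2.0245
β_Yardley = 0.866 × 19.70% / 15.55% = 1.0971
β_P = Σ w_i β_i = 0.23×-0.1021 + 0.12×0.8631 + 0.26×2.0245 + 0.39×1.0971 = 1.0343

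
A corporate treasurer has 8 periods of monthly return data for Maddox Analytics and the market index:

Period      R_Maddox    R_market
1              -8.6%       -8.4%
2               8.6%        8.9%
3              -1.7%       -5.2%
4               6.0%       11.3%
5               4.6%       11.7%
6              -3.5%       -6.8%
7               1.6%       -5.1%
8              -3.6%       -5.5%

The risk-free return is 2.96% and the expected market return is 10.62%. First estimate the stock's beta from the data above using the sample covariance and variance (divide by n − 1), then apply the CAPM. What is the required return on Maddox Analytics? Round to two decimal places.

Mean R_i = (-8.6 + 8.6 − 1.7 + 6.0 + 4.6 − 3.5 + 1.6 − 3.6) / 8 = 0.4250%
Mean R_m = (-8.4 + 8.9 − 5.2 + 11.3 + 11.7 − 6.8 − 5.1 − 5.5) / 8 = 0.1125%
Σ(R_i − R̄_i)(R_m − R̄_m) = 314.2975  ⇒  Cov = 314.2975 / 7 = 44.8996
Σ(R_m − R̄_m)² = 543.7888  ⇒  Var(R_m) = 543.7888 / 7 = 77.6841
β = Cov / Var(R_m) = 44.8996 / 77.6841 = 0.5780
MRP = 10.62% − 2.96% = 7.66%
E(R) = R_f + β × MRP = 2.96% + 0.5780 × 7.66% = 7.39%

7.39%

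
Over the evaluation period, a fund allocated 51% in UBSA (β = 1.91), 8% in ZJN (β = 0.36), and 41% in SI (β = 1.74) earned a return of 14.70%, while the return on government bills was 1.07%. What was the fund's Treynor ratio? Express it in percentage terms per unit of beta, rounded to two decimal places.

β_P = 0.51×1.91 + 0.08×0.36 + 0.41×1.74 = 1.7163
Treynor = (R_P − R_f) / β_P = (14.70% − 1.07%) / 1.7163 = 13.63% / 1.7163 = 7.94%

7.94%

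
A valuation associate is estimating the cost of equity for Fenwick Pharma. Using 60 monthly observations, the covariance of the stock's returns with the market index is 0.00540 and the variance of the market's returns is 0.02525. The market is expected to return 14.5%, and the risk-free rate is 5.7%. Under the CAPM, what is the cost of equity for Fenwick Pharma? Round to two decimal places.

7.58%

β = Cov(R_i, R_m) / Var(R_m) = 0.00540 / 0.02525 = 0.2139
MRP = 14.5% − 5.7% = 8.80%
E(R) = R_f + β × MRP = 5.7% + 0.2139 × 8.8% = 7.58%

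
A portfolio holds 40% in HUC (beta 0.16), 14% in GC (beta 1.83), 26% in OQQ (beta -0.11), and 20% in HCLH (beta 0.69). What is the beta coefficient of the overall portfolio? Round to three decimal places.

β_P = Σ w_i β_i = 0.40×0.16 + 0.14×1.83 + 0.26×-0.11 + 0.20×0.69 = 0.4296

0.430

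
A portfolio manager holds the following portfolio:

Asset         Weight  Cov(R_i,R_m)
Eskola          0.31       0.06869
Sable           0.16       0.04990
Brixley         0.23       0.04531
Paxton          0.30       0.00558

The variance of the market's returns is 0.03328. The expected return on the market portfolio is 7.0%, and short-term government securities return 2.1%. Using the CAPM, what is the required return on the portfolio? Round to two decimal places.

β_Eskola = 0.06869 / 0.03328 = 2.0640
β_Sable = 0.04990 / 0.03328 = 1.4994
β_Brixley = 0.04531 / 0.03328 = 1.3615
β_Paxton = 0.00558 / 0.03328 = 0.1677
β_P = Σ w_i β_i = 0.31×2.0640 + 0.16×1.4994 + 0.23×1.3615 + 0.30×0.1677 = 1.2432
MRP = 7.0% − 2.1% = 4.90%
E(R_P) = R_f + β_P × MRP = 2.1% + 1.2432 × 4.9% = 8.19%

8.19%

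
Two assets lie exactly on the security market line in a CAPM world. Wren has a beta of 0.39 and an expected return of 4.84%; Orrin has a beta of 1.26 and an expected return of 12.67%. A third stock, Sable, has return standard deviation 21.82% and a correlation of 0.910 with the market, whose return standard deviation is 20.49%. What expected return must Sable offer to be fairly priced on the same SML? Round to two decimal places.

MRP = (12.67% − 4.84%) / (1.26 − 0.39) = 9.0000%
R_f = 4.84% − 0.39 × 9.0000% = 1.3300%
β_Sable = ρ·σ_i/σ_m = 0.910 × 21.82 / 20.49 = 0.9691
E(R_Sable) = R_f + β × MRP = 1.3300% + 0.9691 × 9.0000% = 10.05%

10.05%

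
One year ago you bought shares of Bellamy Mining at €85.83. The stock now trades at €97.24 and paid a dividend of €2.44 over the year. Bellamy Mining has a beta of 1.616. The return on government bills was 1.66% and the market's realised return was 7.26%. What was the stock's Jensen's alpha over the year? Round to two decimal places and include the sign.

Realised HPR = (P1 + D1 − P0) / P0 = (97.24 + 2.44 − 85.83) / 85.83 = 13.85 / 85.83 = 16.1365%
MRP = 7.26% − 1.66% = 5.60%
CAPM required = R_f + β·MRP = 1.66% + 1.616 × 5.60% = 10.70960%
α = realised − required = 16.1365% − 10.70960% = +5.43%

+5.43%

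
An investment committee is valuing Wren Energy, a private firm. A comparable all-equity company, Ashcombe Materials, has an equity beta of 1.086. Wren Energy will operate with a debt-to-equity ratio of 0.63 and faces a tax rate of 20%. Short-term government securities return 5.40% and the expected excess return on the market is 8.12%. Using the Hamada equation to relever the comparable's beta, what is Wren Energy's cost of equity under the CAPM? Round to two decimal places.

18.66%

β_L = β_U × [1 + (1 − t)(D/E)] = 1.086 × [1 + (1 − 0.20) × 0.63]
    = 1.086 × [1 + 0.80 × 0.63] = 1.086 × 1.5040 = 1.6333
E(R) = R_f + β_L × MRP = 5.40% + 1.6333 × 8.12% = 18.66%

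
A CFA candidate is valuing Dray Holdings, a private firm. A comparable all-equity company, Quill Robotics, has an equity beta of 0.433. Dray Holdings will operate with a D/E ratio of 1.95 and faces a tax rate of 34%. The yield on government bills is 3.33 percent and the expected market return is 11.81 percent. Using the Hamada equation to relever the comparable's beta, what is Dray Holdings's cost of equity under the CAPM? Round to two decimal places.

11.73%

β_L = β_U × [1 + (1 − t)(D/E)] = 0.433 × [1 + (1 − 0.34) × 1.95]
    = 0.433 × [1 + 0.66 × 1.95] = 0.433 × 2.2870 = 0.9903
MRP = 11.81% − 3.33% = 8.48%
E(R) = R_f + β_L × MRP = 3.33% + 0.9903 × 8.48% = 11.73%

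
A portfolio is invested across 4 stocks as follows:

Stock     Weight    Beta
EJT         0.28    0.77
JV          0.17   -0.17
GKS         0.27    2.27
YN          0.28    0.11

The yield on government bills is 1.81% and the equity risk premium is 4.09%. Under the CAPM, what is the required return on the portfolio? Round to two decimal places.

5.21%

β_P = Σ w_i β_i = 0.28×0.77 + 0.17×-0.17 + 0.27×2.27 + 0.28×0.11 = 0.8304
E(R_P) = R_f + β_P × MRP = 1.81% + 0.8304 × 4.09% = 5.21%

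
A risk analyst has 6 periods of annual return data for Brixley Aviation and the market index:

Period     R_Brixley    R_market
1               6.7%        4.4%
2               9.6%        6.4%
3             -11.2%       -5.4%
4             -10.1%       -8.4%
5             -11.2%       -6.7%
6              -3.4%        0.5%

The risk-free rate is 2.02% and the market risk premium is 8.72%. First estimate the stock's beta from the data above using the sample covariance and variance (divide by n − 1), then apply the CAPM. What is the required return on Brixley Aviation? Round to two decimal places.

Mean R_i = (6.7 + 9.6 − 11.2 − 10.1 − 11.2 − 3.4) / 6 = -3.2667%
Mean R_m = (4.4 + 6.4 − 5.4 − 8.4 − 6.7 + 0.5) / 6 = -1.5333%
Σ(R_i − R̄_i)(R_m − R̄_m) = 279.5267  ⇒  Cov = 279.5267 / 5 = 55.9053
Σ(R_m − R̄_m)² = 191.0733  ⇒  Var(R_m) = 191.0733 / 5 = 38.2147
β = Cov / Var(R_m) = 55.9053 / 38.2147 = 1.4629
E(R) = R_f + β × MRP = 2.02% + 1.4629 × 8.72% = 14.78%

14.78%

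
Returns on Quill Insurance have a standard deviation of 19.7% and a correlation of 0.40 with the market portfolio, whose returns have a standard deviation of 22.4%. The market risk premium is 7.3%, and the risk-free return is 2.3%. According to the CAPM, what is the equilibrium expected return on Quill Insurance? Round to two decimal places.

β = ρ × σ_i / σ_m = 0.40 × 19.7% / 22.4% = 0.3518
E(R) = 2.3% + 0.3518 × 7.3% = 4.87%

4.87%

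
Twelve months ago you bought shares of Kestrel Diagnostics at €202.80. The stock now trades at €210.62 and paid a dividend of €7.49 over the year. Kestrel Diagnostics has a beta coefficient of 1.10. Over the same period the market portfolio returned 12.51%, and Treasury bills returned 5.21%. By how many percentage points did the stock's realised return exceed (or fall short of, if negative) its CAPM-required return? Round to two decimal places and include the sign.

-5.69%

Realised HPR = (P1 + D1 − P0) / P0 = (210.62 + 7.49 − 202.80) / 202.80 = 15.31 / 202.80 = 7.5493%
MRP = 12.51% − 5.21% = 7.30%
CAPM required = R_f + β·MRP = 5.21% + 1.10 × 7.30% = 13.2400%
α = realised − required = 7.5493% − 13.2400% = -5.69%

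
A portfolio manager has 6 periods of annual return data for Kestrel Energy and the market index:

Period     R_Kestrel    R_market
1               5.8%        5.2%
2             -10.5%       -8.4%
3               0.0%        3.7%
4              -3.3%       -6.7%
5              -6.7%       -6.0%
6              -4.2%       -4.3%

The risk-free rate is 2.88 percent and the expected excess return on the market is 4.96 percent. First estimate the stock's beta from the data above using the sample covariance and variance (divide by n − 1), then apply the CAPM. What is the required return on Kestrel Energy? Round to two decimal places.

7.28%

Mean R_i = (5.8 − 10.5 + 0.0 − 3.3 − 6.7 − 4.2) / 6 = -3.1500%
Mean R_m = (5.2 − 8.4 + 3.7 − 6.7 − 6.0 − 4.3) / 6 = -2.7500%
Σ(R_i − R̄_i)(R_m − R̄_m) = 146.7550  ⇒  Cov = 146.7550 / 5 = 29.3510
Σ(R_m − R̄_m)² = 165.2950  ⇒  Var(R_m) = 165.2950 / 5 = 33.0590
β = Cov / Var(R_m) = 29.3510 / 33.0590 = 0.8878
E(R) = R_f + β × MRP = 2.88% + 0.8878 × 4.96% = 7.28%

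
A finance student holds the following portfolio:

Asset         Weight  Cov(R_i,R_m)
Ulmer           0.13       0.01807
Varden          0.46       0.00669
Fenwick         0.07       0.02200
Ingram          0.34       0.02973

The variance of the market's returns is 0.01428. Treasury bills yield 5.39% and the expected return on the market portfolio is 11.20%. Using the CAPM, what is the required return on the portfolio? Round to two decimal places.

12.34%

β_Ulmer = 0.01807 / 0.01428 = 1.2654
β_Varden = 0.00669 / 0.01428 = 0.4685
β_Fenwick = 0.02200 / 0.01428 = 1.5406
β_Ingram = 0.02973 / 0.01428 = 2.0819
β_P = Σ w_i β_i = 0.13×1.2654 + 0.46×0.4685 + 0.07×1.5406 + 0.34×2.0819 = 1.1957
MRP = 11.20% − 5.39% = 5.81%
E(R_P) = R_f + β_P × MRP = 5.39% + 1.1957 × 5.81% = 12.34%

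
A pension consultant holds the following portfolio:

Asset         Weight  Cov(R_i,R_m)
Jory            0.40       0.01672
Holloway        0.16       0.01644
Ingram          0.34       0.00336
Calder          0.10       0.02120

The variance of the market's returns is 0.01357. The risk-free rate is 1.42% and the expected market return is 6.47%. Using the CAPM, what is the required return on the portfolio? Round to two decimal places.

β_Jory = 0.01672 / 0.01357 = 1.2321
β_Holloway = 0.01644 / 0.01357 = 1.2115
β_Ingram = 0.00336 / 0.01357 = 0.2476
β_Calder = 0.02120 / 0.01357 = 1.5623
β_P = Σ w_i β_i = 0.40×1.2321 + 0.16×1.2115 + 0.34×0.2476 + 0.10×1.5623 = 0.9271
MRP = 6.47% − 1.42% = 5.05%
E(R_P) = R_f + β_P × MRP = 1.42% + 0.9271 × 5.05% = 6.10%

6.10%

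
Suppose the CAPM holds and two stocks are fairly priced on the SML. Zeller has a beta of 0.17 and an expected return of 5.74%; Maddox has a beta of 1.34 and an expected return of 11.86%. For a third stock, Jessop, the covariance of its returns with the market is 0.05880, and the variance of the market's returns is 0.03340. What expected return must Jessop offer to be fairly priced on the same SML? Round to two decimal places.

MRP = (11.86% − 5.74%) / (1.34 − 0.17) = 5.2308%
R_f = 5.74% − 0.17 × 5.2308% = 4.8508%
β_Jessop = Cov / Var(R_m) = 0.05880 / 0.03340 = 1.7605
E(R_Jessop) = R_f + β × MRP = 4.8508% + 1.7605 × 5.2308% = 14.06%

14.06%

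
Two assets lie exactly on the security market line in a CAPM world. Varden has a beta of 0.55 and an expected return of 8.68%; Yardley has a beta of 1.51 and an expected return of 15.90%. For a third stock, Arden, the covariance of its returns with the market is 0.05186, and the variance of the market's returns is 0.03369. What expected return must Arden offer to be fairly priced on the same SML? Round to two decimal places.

MRP = (15.90% − 8.68%) / (1.51 − 0.55) = 7.5208%
R_f = 8.68% − 0.55 × 7.5208% = 4.5436%
β_Arden = Cov / Var(R_m) = 0.05186 / 0.03369 = 1.5393
E(R_Arden) = R_f + β × MRP = 4.5436% + 1.5393 × 7.5208% = 16.12%

16.12%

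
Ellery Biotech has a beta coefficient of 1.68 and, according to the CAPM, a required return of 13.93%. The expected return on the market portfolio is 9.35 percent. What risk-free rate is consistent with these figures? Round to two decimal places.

E(R) = R_f + β(E(R_m) − R_f) = R_f(1 − β) + β·E(R_m)
13.93% = R_f × (1 − 1.68) + 1.68 × 9.35%
13.93% = R_f × -0.68 + 15.7080%
R_f = (13.93% − 15.7080%) / -0.68 = 2.61%

2.61%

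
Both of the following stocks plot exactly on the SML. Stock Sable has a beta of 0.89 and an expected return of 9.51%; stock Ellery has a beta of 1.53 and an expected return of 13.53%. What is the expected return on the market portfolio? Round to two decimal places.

10.20%

Both satisfy E(R) = R_f + β·MRP, so the slope of the SML is
MRP = (13.53% − 9.51%) / (1.53 − 0.89) = 4.02% / 0.64 = 6.2813%
R_f = E(R_Sable) − β_Sable·MRP = 9.51% − 0.89 × 6.2813% = 3.9196%
E(R_m) = R_f + MRP = 3.9196% + 6.2813% = 10.20%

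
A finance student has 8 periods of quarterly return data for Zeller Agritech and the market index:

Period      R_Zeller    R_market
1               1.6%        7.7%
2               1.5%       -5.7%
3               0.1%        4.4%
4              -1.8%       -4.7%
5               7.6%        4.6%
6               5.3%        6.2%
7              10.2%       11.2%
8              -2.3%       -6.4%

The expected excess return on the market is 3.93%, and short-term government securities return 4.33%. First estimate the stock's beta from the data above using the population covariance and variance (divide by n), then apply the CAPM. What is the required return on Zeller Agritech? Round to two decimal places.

Mean R_i = (1.6 + 1.5 + 0.1 − 1.8 + 7.6 + 5.3 + 10.2 − 2.3) / 8 = 2.7750%
Mean R_m = (7.7 − 5.7 + 4.4 − 4.7 + 4.6 + 6.2 + 11.2 − 6.4) / 8 = 2.1625%
Σ(R_i − R̄_i)(R_m − R̄_m) = 161.4425  ⇒  Cov = 161.4425 / 8 = 20.1803
Σ(R_m − R̄_m)² = 321.8188  ⇒  Var(R_m) = 321.8188 / 8 = 40.2274
β = Cov / Var(R_m) = 20.1803 / 40.2274 = 0.5017
E(R) = R_f + β × MRP = 4.33% + 0.5017 × 3.93% = 6.30%

6.30%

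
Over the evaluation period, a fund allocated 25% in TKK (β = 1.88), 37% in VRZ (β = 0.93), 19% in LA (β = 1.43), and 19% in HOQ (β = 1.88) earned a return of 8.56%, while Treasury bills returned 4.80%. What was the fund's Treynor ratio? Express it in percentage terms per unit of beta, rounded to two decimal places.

β_P = 0.25×1.88 + 0.37×0.93 + 0.19×1.43 + 0.19×1.88 = 1.4430
Treynor = (R_P − R_f) / β_P = (8.56% − 4.80%) / 1.4430 = 3.76% / 1.4430 = 2.61%

2.61%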